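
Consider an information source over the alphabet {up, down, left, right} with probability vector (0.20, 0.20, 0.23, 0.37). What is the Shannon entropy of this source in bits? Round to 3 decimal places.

1.947 bits

H = −Σ pᵢ log₂ pᵢ.
−0.20·log₂(0.20) = 0.4644
−0.20·log₂(0.20) = 0.4644
−0.23·log₂(0.23) = 0.4877
−0.37·log₂(0.37) = 0.5307
Sum ≈ 1.9472 → 1.947 bits.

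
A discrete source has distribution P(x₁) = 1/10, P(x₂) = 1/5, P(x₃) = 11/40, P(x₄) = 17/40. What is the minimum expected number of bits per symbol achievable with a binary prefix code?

Repeatedly combine the two least-probable nodes; the expected code length is the sum of the merged weights.
merge 1/10 + 1/5 → 3/10
merge 11/40 + 3/10 → 23/40
merge 17/40 + 23/40 → 1
L = 3/10 + 23/40 + 1 = 15/8 = 1.875 bits/symbol.

1.875 bits/symbol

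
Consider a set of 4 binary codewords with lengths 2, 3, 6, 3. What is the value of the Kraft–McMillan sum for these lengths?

0.515625

With common denominator 2^6 = 64: Σ 2^(−ℓᵢ) = 16/64 + 8/64 + 1/64 + 8/64 = 33/64 = 0.515625.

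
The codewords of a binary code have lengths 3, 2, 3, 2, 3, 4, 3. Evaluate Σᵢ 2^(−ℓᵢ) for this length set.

With common denominator 2^4 = 16: Σ 2^(−ℓᵢ) = 2/16 + 4/16 + 2/16 + 4/16 + 2/16 + 1/16 + 2/16 = 17/16 = 1.0625.

1.0625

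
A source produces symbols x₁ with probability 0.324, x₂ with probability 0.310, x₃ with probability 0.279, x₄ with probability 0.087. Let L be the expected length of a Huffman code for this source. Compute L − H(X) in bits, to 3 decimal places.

Entropy H = −Σ p log₂ p ≈ 1.8709 bits.
Huffman merges: 87/1000+279/1000→183/500; 31/100+81/250→317/500; 183/500+317/500→1. L = 2 ≈ 2.0000.
L − H = 2.0000 − 1.8709 = 0.129 bits.

0.129 bits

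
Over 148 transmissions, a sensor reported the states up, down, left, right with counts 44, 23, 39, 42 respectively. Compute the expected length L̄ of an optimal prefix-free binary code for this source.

2 bits/symbol

Probabilities are the counts divided by 148.
Repeatedly combine the two least-probable nodes; the expected code length is the sum of the merged weights.
merge 23/148 + 39/148 → 31/74
merge 21/74 + 11/37 → 43/74
merge 31/74 + 43/74 → 1
L = 31/74 + 43/74 + 1 = 2 bits/symbol.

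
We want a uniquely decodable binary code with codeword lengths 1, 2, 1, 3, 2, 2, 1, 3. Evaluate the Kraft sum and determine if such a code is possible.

With common denominator 2^3 = 8: Σ 2^(−ℓᵢ) = 4/8 + 2/8 + 4/8 + 1/8 + 2/8 + 2/8 + 4/8 + 1/8 = 20/8 = 2.5.
Kraft's inequality requires Σ ≤ 1; here Σ = 2.5 > 1, so no such prefix code exists.

2.5; no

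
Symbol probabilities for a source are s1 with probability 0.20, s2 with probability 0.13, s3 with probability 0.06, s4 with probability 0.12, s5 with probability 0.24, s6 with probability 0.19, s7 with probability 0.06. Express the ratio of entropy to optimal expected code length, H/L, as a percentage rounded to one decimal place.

98.9%

Entropy H = −Σ p log₂ p ≈ 2.6505 bits.
Huffman merges: 3/50+3/50→3/25; 3/25+3/25→6/25; 13/100+19/100→8/25; 1/5+6/25→11/25; 6/25+8/25→14/25; 11/25+14/25→1. L = 67/25 ≈ 2.6800.
Efficiency = H/L = 2.6505/2.6800 = 98.9%.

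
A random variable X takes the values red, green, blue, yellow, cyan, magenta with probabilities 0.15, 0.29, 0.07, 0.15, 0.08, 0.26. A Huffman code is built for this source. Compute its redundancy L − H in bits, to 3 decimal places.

Entropy H = −Σ p log₂ p ≈ 2.4043 bits.
Huffman merges: 7/100+2/25→3/20; 3/20+3/20→3/10; 3/20+13/50→41/100; 29/100+3/10→59/100; 41/100+59/100→1. L = 49/20 ≈ 2.4500.
L − H = 2.4500 − 2.4043 = 0.046 bits.

0.046 bits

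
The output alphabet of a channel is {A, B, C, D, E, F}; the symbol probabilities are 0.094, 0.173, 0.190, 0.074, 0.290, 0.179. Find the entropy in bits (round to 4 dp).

H = −Σ pᵢ log₂ pᵢ.
−0.094·log₂(0.094) = 0.3207
−0.173·log₂(0.173) = 0.4379
−0.190·log₂(0.190) = 0.4552
−0.074·log₂(0.074) = 0.2780
−0.290·log₂(0.290) = 0.5179
−0.179·log₂(0.179) = 0.4443
Sum ≈ 2.4539 → 2.4539 bits.

2.4539 bits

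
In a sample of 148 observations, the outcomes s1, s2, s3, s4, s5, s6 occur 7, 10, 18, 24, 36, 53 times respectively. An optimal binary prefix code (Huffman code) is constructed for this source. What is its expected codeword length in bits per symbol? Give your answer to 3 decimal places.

Probabilities are the counts divided by 148.
Repeatedly combine the two least-probable nodes; the expected code length is the sum of the merged weights.
merge 7/148 + 5/74 → 17/148
merge 17/148 + 9/74 → 35/148
merge 6/37 + 35/148 → 59/148
merge 9/37 + 53/148 → 89/148
merge 59/148 + 89/148 → 1
L = 17/148 + 35/148 + 59/148 + 89/148 + 1 = 87/37 ≈ 2.351 bits/symbol.

2.351 bits/symbol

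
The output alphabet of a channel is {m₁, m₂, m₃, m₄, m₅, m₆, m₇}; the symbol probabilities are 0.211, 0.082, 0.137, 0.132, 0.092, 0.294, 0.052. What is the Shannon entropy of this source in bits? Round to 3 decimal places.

H = −Σ pᵢ log₂ pᵢ.
−0.211·log₂(0.211) = 0.4736
−0.082·log₂(0.082) = 0.2959
−0.137·log₂(0.137) = 0.3929
−0.132·log₂(0.132) = 0.3856
−0.092·log₂(0.092) = 0.3167
−0.294·log₂(0.294) = 0.5192
−0.052·log₂(0.052) = 0.2218
Sum ≈ 2.6057 → 2.606 bits.

2.606 bits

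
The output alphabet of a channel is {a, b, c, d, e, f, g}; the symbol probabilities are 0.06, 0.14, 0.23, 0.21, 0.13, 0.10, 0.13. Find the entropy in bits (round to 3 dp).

2.699 bits

H = −Σ pᵢ log₂ pᵢ.
−0.06·log₂(0.06) = 0.2435
−0.14·log₂(0.14) = 0.3971
−0.23·log₂(0.23) = 0.4877
−0.21·log₂(0.21) = 0.4728
−0.13·log₂(0.13) = 0.3826
−0.10·log₂(0.10) = 0.3322
−0.13·log₂(0.13) = 0.3826
Sum ≈ 2.6986 → 2.699 bits.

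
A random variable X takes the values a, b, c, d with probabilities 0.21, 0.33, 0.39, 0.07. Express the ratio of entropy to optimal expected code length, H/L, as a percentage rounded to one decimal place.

95.2%

Entropy H = −Σ p log₂ p ≈ 1.7990 bits.
Huffman merges: 7/100+21/100→7/25; 7/25+33/100→61/100; 39/100+61/100→1. L = 189/100 ≈ 1.8900.
Efficiency = H/L = 1.7990/1.8900 = 95.2%.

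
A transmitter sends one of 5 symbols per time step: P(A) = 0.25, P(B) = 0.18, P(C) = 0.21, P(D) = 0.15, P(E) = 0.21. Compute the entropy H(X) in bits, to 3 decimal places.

2.301 bits

H = −Σ pᵢ log₂ pᵢ.
−0.25·log₂(0.25) = 0.5000
−0.18·log₂(0.18) = 0.4453
−0.21·log₂(0.21) = 0.4728
−0.15·log₂(0.15) = 0.4105
−0.21·log₂(0.21) = 0.4728
Sum ≈ 2.3015 → 2.301 bits.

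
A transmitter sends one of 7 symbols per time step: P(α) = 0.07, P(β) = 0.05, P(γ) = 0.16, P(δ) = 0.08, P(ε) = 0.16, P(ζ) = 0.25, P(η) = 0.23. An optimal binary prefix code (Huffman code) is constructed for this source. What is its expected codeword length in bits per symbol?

Repeatedly combine the two least-probable nodes; the expected code length is the sum of the merged weights.
merge 1/20 + 7/100 → 3/25
merge 2/25 + 3/25 → 1/5
merge 4/25 + 4/25 → 8/25
merge 1/5 + 23/100 → 43/100
merge 1/4 + 8/25 → 57/100
merge 43/100 + 57/100 → 1
L = 3/25 + 1/5 + 8/25 + 43/100 + 57/100 + 1 = 66/25 = 2.64 bits/symbol.

2.64 bits/symbol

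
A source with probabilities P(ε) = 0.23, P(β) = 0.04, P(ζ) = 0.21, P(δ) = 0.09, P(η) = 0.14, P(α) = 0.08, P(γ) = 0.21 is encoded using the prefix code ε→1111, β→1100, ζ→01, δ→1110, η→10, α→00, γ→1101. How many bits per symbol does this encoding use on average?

3.14 bits/symbol

L̄ = Σ pᵢ·ℓᵢ = 0.23·4 + 0.04·4 + 0.21·2 + 0.09·4 + 0.14·2 + 0.08·2 + 0.21·4 = 3.14 bits/symbol.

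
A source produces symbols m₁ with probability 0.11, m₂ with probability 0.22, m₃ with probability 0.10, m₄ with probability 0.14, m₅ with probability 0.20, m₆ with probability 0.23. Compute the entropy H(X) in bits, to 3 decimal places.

2.512 bits

H = −Σ pᵢ log₂ pᵢ.
−0.11·log₂(0.11) = 0.3503
−0.22·log₂(0.22) = 0.4806
−0.10·log₂(0.10) = 0.3322
−0.14·log₂(0.14) = 0.3971
−0.20·log₂(0.20) = 0.4644
−0.23·log₂(0.23) = 0.4877
Sum ≈ 2.5122 → 2.512 bits.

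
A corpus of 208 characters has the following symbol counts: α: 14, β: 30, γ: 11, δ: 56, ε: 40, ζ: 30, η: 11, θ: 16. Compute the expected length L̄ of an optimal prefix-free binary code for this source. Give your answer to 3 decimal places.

Probabilities are the counts divided by 208.
Repeatedly combine the two least-probable nodes; the expected code length is the sum of the merged weights.
merge 11/208 + 11/208 → 11/104
merge 7/104 + 1/13 → 15/104
merge 11/104 + 15/104 → 1/4
merge 15/104 + 15/104 → 15/52
merge 5/26 + 1/4 → 23/52
merge 7/26 + 15/52 → 29/52
merge 23/52 + 29/52 → 1
L = 11/104 + 15/104 + 1/4 + 15/52 + 23/52 + 29/52 + 1 = 145/52 ≈ 2.788 bits/symbol.

2.788 bits/symbol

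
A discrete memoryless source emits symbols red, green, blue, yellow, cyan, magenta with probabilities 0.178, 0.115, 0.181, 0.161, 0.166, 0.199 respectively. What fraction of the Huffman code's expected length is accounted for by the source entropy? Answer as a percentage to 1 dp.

Entropy H = −Σ p log₂ p ≈ 2.5662 bits.
Huffman merges: 23/200+161/1000→69/250; 83/500+89/500→43/125; 181/1000+199/1000→19/50; 69/250+43/125→31/50; 19/50+31/50→1. L = 131/50 ≈ 2.6200.
Efficiency = H/L = 2.5662/2.6200 = 97.9%.

97.9%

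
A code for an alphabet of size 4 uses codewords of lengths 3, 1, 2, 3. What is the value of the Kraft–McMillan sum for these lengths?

With common denominator 2^3 = 8: Σ 2^(−ℓᵢ) = 1/8 + 4/8 + 2/8 + 1/8 = 8/8 = 1.

1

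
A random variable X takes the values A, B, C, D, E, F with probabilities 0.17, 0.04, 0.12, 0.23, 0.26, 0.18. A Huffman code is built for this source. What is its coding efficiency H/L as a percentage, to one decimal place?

Entropy H = −Σ p log₂ p ≈ 2.4257 bits.
Huffman merges: 1/25+3/25→4/25; 4/25+17/100→33/100; 9/50+23/100→41/100; 13/50+33/100→59/100; 41/100+59/100→1. L = 249/100 ≈ 2.4900.
Efficiency = H/L = 2.4257/2.4900 = 97.4%.

97.4%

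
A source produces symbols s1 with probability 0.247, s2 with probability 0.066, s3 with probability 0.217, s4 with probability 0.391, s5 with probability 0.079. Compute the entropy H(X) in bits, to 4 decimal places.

2.0544 bits

H = −Σ pᵢ log₂ pᵢ.
−0.247·log₂(0.247) = 0.4983
−0.066·log₂(0.066) = 0.2588
−0.217·log₂(0.217) = 0.4783
−0.391·log₂(0.391) = 0.5297
−0.079·log₂(0.079) = 0.2893
Sum ≈ 2.0544 → 2.0544 bits.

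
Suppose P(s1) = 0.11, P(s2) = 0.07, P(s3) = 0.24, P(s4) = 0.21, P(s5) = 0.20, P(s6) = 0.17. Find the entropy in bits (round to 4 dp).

H = −Σ pᵢ log₂ pᵢ.
−0.11·log₂(0.11) = 0.3503
−0.07·log₂(0.07) = 0.2686
−0.24·log₂(0.24) = 0.4941
−0.21·log₂(0.21) = 0.4728
−0.20·log₂(0.20) = 0.4644
−0.17·log₂(0.17) = 0.4346
Sum ≈ 2.4848 → 2.4848 bits.

2.4848 bits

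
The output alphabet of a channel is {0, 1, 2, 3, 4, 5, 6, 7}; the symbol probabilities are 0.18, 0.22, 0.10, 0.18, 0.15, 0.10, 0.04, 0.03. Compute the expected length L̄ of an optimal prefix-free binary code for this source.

Repeatedly combine the two least-probable nodes; the expected code length is the sum of the merged weights.
merge 3/100 + 1/25 → 7/100
merge 7/100 + 1/10 → 17/100
merge 1/10 + 3/20 → 1/4
merge 17/100 + 9/50 → 7/20
merge 9/50 + 11/50 → 2/5
merge 1/4 + 7/20 → 3/5
merge 2/5 + 3/5 → 1
L = 7/100 + 17/100 + 1/4 + 7/20 + 2/5 + 3/5 + 1 = 71/25 = 2.84 bits/symbol.

2.84 bits/symbol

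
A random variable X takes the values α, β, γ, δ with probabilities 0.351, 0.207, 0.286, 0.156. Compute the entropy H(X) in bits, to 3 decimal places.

H = −Σ pᵢ log₂ pᵢ.
−0.351·log₂(0.351) = 0.5302
−0.207·log₂(0.207) = 0.4704
−0.286·log₂(0.286) = 0.5165
−0.156·log₂(0.156) = 0.4181
Sum ≈ 1.9352 → 1.935 bits.

1.935 bits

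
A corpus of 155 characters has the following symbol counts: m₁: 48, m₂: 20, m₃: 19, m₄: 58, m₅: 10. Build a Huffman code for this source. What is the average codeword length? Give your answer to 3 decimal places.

2.129 bits/symbol

Probabilities are the counts divided by 155.
Repeatedly combine the two least-probable nodes; the expected code length is the sum of the merged weights.
merge 2/31 + 19/155 → 29/155
merge 4/31 + 29/155 → 49/155
merge 48/155 + 49/155 → 97/155
merge 58/155 + 97/155 → 1
L = 29/155 + 49/155 + 97/155 + 1 = 66/31 ≈ 2.129 bits/symbol.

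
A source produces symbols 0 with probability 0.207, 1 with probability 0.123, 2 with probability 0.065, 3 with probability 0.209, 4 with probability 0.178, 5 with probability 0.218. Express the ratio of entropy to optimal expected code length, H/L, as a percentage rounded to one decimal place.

97.6%

Entropy H = −Σ p log₂ p ≈ 2.4929 bits.
Huffman merges: 13/200+123/1000→47/250; 89/500+47/250→183/500; 207/1000+209/1000→52/125; 109/500+183/500→73/125; 52/125+73/125→1. L = 1277/500 ≈ 2.5540.
Efficiency = H/L = 2.4929/2.5540 = 97.6%.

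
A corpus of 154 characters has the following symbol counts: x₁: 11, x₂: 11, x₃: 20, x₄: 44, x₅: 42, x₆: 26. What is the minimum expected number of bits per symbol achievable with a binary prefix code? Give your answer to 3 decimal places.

Probabilities are the counts divided by 154.
Repeatedly combine the two least-probable nodes; the expected code length is the sum of the merged weights.
merge 1/14 + 1/14 → 1/7
merge 10/77 + 1/7 → 3/11
merge 13/77 + 3/11 → 34/77
merge 3/11 + 2/7 → 43/77
merge 34/77 + 43/77 → 1
L = 1/7 + 3/11 + 34/77 + 43/77 + 1 = 186/77 ≈ 2.416 bits/symbol.

2.416 bits/symbol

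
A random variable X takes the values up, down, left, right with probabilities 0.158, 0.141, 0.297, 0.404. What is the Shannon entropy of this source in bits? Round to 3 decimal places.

H = −Σ pᵢ log₂ pᵢ.
−0.158·log₂(0.158) = 0.4206
−0.141·log₂(0.141) = 0.3985
−0.297·log₂(0.297) = 0.5202
−0.404·log₂(0.404) = 0.5283
Sum ≈ 1.8675 → 1.868 bits.

1.868 bits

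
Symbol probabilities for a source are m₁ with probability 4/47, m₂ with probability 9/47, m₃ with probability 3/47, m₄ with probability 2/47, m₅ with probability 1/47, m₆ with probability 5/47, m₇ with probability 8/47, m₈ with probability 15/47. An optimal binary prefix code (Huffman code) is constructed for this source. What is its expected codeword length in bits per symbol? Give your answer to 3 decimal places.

2.681 bits/symbol

Repeatedly combine the two least-probable nodes; the expected code length is the sum of the merged weights.
merge 1/47 + 2/47 → 3/47
merge 3/47 + 3/47 → 6/47
merge 4/47 + 5/47 → 9/47
merge 6/47 + 8/47 → 14/47
merge 9/47 + 9/47 → 18/47
merge 14/47 + 15/47 → 29/47
merge 18/47 + 29/47 → 1
L = 3/47 + 6/47 + 9/47 + 14/47 + 18/47 + 29/47 + 1 = 126/47 ≈ 2.681 bits/symbol.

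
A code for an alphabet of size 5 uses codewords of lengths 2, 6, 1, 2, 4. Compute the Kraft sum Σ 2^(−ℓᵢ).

With common denominator 2^6 = 64: Σ 2^(−ℓᵢ) = 16/64 + 1/64 + 32/64 + 16/64 + 4/64 = 69/64 = 1.078125.

1.078125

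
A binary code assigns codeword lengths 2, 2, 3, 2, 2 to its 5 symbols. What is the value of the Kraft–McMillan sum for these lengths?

1.125

With common denominator 2^3 = 8: Σ 2^(−ℓᵢ) = 2/8 + 2/8 + 1/8 + 2/8 + 2/8 = 9/8 = 1.125.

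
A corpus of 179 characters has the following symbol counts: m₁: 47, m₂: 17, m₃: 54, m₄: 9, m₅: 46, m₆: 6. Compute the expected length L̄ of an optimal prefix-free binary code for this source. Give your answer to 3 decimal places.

2.263 bits/symbol

Probabilities are the counts divided by 179.
Repeatedly combine the two least-probable nodes; the expected code length is the sum of the merged weights.
merge 6/179 + 9/179 → 15/179
merge 15/179 + 17/179 → 32/179
merge 32/179 + 46/179 → 78/179
merge 47/179 + 54/179 → 101/179
merge 78/179 + 101/179 → 1
L = 15/179 + 32/179 + 78/179 + 101/179 + 1 = 405/179 ≈ 2.263 bits/symbol.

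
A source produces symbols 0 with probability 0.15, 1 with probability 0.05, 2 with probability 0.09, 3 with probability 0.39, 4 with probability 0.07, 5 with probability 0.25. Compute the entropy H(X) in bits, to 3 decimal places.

H = −Σ pᵢ log₂ pᵢ.
−0.15·log₂(0.15) = 0.4105
−0.05·log₂(0.05) = 0.2161
−0.09·log₂(0.09) = 0.3127
−0.39·log₂(0.39) = 0.5298
−0.07·log₂(0.07) = 0.2686
−0.25·log₂(0.25) = 0.5000
Sum ≈ 2.2376 → 2.238 bits.

2.238 bits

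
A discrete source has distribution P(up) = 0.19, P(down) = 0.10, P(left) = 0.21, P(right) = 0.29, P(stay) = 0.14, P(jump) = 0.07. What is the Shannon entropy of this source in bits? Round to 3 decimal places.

H = −Σ pᵢ log₂ pᵢ.
−0.19·log₂(0.19) = 0.4552
−0.10·log₂(0.10) = 0.3322
−0.21·log₂(0.21) = 0.4728
−0.29·log₂(0.29) = 0.5179
−0.14·log₂(0.14) = 0.3971
−0.07·log₂(0.07) = 0.2686
Sum ≈ 2.4438 → 2.444 bits.

2.444 bits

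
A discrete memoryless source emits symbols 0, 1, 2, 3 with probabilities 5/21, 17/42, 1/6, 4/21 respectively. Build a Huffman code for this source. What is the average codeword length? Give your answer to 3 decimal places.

Repeatedly combine the two least-probable nodes; the expected code length is the sum of the merged weights.
merge 1/6 + 4/21 → 5/14
merge 5/21 + 5/14 → 25/42
merge 17/42 + 25/42 → 1
L = 5/14 + 25/42 + 1 = 41/21 ≈ 1.952 bits/symbol.

1.952 bits/symbol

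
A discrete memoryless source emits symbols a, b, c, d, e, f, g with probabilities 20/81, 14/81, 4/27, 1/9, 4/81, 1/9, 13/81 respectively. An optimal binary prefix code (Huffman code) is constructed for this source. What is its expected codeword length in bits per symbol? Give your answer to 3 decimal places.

Repeatedly combine the two least-probable nodes; the expected code length is the sum of the merged weights.
merge 4/81 + 1/9 → 13/81
merge 1/9 + 4/27 → 7/27
merge 13/81 + 13/81 → 26/81
merge 14/81 + 20/81 → 34/81
merge 7/27 + 26/81 → 47/81
merge 34/81 + 47/81 → 1
L = 13/81 + 7/27 + 26/81 + 34/81 + 47/81 + 1 = 74/27 ≈ 2.741 bits/symbol.

2.741 bits/symbol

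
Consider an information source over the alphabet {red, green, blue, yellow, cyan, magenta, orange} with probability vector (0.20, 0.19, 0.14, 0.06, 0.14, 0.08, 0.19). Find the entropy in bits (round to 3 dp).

H = −Σ pᵢ log₂ pᵢ.
−0.20·log₂(0.20) = 0.4644
−0.19·log₂(0.19) = 0.4552
−0.14·log₂(0.14) = 0.3971
−0.06·log₂(0.06) = 0.2435
−0.14·log₂(0.14) = 0.3971
−0.08·log₂(0.08) = 0.2915
−0.19·log₂(0.19) = 0.4552
Sum ≈ 2.7041 → 2.704 bits.

2.704 bits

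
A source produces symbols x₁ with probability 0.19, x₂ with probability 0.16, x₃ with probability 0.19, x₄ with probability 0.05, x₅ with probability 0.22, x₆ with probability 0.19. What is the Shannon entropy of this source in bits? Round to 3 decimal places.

H = −Σ pᵢ log₂ pᵢ.
−0.19·log₂(0.19) = 0.4552
−0.16·log₂(0.16) = 0.4230
−0.19·log₂(0.19) = 0.4552
−0.05·log₂(0.05) = 0.2161
−0.22·log₂(0.22) = 0.4806
−0.19·log₂(0.19) = 0.4552
Sum ≈ 2.4854 → 2.485 bits.

2.485 bits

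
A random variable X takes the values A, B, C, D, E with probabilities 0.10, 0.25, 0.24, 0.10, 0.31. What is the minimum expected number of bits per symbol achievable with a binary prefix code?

Repeatedly combine the two least-probable nodes; the expected code length is the sum of the merged weights.
merge 1/10 + 1/10 → 1/5
merge 1/5 + 6/25 → 11/25
merge 1/4 + 31/100 → 14/25
merge 11/25 + 14/25 → 1
L = 1/5 + 11/25 + 14/25 + 1 = 11/5 = 2.2 bits/symbol.

2.2 bits/symbol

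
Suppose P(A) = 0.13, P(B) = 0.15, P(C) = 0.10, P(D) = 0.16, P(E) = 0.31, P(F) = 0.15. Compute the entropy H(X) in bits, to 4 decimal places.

H = −Σ pᵢ log₂ pᵢ.
−0.13·log₂(0.13) = 0.3826
−0.15·log₂(0.15) = 0.4105
−0.10·log₂(0.10) = 0.3322
−0.16·log₂(0.16) = 0.4230
−0.31·log₂(0.31) = 0.5238
−0.15·log₂(0.15) = 0.4105
Sum ≈ 2.4827 → 2.4827 bits.

2.4827 bits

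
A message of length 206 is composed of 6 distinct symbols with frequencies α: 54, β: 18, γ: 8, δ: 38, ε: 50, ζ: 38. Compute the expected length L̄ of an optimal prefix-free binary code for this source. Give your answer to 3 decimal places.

2.437 bits/symbol

Probabilities are the counts divided by 206.
Repeatedly combine the two least-probable nodes; the expected code length is the sum of the merged weights.
merge 4/103 + 9/103 → 13/103
merge 13/103 + 19/103 → 32/103
merge 19/103 + 25/103 → 44/103
merge 27/103 + 32/103 → 59/103
merge 44/103 + 59/103 → 1
L = 13/103 + 32/103 + 44/103 + 59/103 + 1 = 251/103 ≈ 2.437 bits/symbol.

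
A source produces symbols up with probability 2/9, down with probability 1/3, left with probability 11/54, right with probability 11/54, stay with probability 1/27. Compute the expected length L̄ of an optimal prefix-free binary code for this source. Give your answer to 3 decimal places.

2.241 bits/symbol

Repeatedly combine the two least-probable nodes; the expected code length is the sum of the merged weights.
merge 1/27 + 11/54 → 13/54
merge 11/54 + 2/9 → 23/54
merge 13/54 + 1/3 → 31/54
merge 23/54 + 31/54 → 1
L = 13/54 + 23/54 + 31/54 + 1 = 121/54 ≈ 2.241 bits/symbol.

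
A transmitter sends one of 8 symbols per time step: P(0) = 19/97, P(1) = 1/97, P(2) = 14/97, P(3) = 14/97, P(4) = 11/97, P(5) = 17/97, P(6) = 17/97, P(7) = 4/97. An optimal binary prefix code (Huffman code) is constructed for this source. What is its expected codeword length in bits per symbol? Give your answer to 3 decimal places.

Repeatedly combine the two least-probable nodes; the expected code length is the sum of the merged weights.
merge 1/97 + 4/97 → 5/97
merge 5/97 + 11/97 → 16/97
merge 14/97 + 14/97 → 28/97
merge 16/97 + 17/97 → 33/97
merge 17/97 + 19/97 → 36/97
merge 28/97 + 33/97 → 61/97
merge 36/97 + 61/97 → 1
L = 5/97 + 16/97 + 28/97 + 33/97 + 36/97 + 61/97 + 1 = 276/97 ≈ 2.845 bits/symbol.

2.845 bits/symbol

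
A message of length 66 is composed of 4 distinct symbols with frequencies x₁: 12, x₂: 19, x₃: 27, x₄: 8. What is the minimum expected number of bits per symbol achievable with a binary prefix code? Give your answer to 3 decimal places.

Probabilities are the counts divided by 66.
Repeatedly combine the two least-probable nodes; the expected code length is the sum of the merged weights.
merge 4/33 + 2/11 → 10/33
merge 19/66 + 10/33 → 13/22
merge 9/22 + 13/22 → 1
L = 10/33 + 13/22 + 1 = 125/66 ≈ 1.894 bits/symbol.

1.894 bits/symbol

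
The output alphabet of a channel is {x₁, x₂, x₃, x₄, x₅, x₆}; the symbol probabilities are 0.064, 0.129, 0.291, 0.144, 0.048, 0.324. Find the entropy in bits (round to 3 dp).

2.293 bits

H = −Σ pᵢ log₂ pᵢ.
−0.064·log₂(0.064) = 0.2538
−0.129·log₂(0.129) = 0.3811
−0.291·log₂(0.291) = 0.5182
−0.144·log₂(0.144) = 0.4026
−0.048·log₂(0.048) = 0.2103
−0.324·log₂(0.324) = 0.5268
Sum ≈ 2.2929 → 2.293 bits.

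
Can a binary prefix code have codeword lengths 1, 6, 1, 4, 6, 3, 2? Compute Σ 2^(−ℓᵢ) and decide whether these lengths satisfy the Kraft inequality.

1.46875; no

With common denominator 2^6 = 64: Σ 2^(−ℓᵢ) = 32/64 + 1/64 + 32/64 + 4/64 + 1/64 + 8/64 + 16/64 = 94/64 = 1.46875.
Kraft's inequality requires Σ ≤ 1; here Σ = 1.46875 > 1, so no such prefix code exists.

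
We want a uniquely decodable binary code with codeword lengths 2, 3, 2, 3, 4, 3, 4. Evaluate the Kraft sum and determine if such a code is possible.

1; yes

With common denominator 2^4 = 16: Σ 2^(−ℓᵢ) = 4/16 + 2/16 + 4/16 + 2/16 + 1/16 + 2/16 + 1/16 = 16/16 = 1.
Kraft's inequality requires Σ ≤ 1; here Σ = 1 ≤ 1, so such a prefix code exists.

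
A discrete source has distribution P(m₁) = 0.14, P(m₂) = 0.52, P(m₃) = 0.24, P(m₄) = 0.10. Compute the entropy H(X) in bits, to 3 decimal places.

1.714 bits

H = −Σ pᵢ log₂ pᵢ.
−0.14·log₂(0.14) = 0.3971
−0.52·log₂(0.52) = 0.4906
−0.24·log₂(0.24) = 0.4941
−0.10·log₂(0.10) = 0.3322
Sum ≈ 1.7140 → 1.714 bits.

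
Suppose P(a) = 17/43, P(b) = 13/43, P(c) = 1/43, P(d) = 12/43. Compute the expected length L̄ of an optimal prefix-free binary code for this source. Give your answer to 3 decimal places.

1.907 bits/symbol

Repeatedly combine the two least-probable nodes; the expected code length is the sum of the merged weights.
merge 1/43 + 12/43 → 13/43
merge 13/43 + 13/43 → 26/43
merge 17/43 + 26/43 → 1
L = 13/43 + 26/43 + 1 = 82/43 ≈ 1.907 bits/symbol.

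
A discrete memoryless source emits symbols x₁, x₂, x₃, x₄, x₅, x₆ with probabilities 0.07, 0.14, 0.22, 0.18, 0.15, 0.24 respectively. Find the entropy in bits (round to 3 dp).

2.496 bits

H = −Σ pᵢ log₂ pᵢ.
−0.07·log₂(0.07) = 0.2686
−0.14·log₂(0.14) = 0.3971
−0.22·log₂(0.22) = 0.4806
−0.18·log₂(0.18) = 0.4453
−0.15·log₂(0.15) = 0.4105
−0.24·log₂(0.24) = 0.4941
Sum ≈ 2.4962 → 2.496 bits.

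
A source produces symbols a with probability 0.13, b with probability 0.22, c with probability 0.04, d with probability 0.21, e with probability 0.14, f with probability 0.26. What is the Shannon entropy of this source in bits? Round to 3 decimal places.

2.424 bits

H = −Σ pᵢ log₂ pᵢ.
−0.13·log₂(0.13) = 0.3826
−0.22·log₂(0.22) = 0.4806
−0.04·log₂(0.04) = 0.1858
−0.21·log₂(0.21) = 0.4728
−0.14·log₂(0.14) = 0.3971
−0.26·log₂(0.26) = 0.5053
Sum ≈ 2.4242 → 2.424 bits.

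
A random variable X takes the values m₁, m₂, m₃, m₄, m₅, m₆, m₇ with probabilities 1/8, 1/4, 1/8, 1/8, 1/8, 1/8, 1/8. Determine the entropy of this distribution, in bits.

2.75 bits

Each probability is a power of 1/2, so log₂(1/p) is an integer.
H = Σ p·log₂(1/p) = 1/8·3 + 1/4·2 + 1/8·3 + 1/8·3 + 1/8·3 + 1/8·3 + 1/8·3 = 2.75 bits.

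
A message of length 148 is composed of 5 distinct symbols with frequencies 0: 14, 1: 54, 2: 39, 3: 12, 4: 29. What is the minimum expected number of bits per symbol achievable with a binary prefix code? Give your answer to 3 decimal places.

2.176 bits/symbol

Probabilities are the counts divided by 148.
Repeatedly combine the two least-probable nodes; the expected code length is the sum of the merged weights.
merge 3/37 + 7/74 → 13/74
merge 13/74 + 29/148 → 55/148
merge 39/148 + 27/74 → 93/148
merge 55/148 + 93/148 → 1
L = 13/74 + 55/148 + 93/148 + 1 = 161/74 ≈ 2.176 bits/symbol.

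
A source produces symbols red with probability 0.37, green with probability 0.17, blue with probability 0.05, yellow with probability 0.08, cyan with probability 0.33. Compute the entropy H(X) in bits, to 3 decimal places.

H = −Σ pᵢ log₂ pᵢ.
−0.37·log₂(0.37) = 0.5307
−0.17·log₂(0.17) = 0.4346
−0.05·log₂(0.05) = 0.2161
−0.08·log₂(0.08) = 0.2915
−0.33·log₂(0.33) = 0.5278
Sum ≈ 2.0007 → 2.001 bits.

2.001 bits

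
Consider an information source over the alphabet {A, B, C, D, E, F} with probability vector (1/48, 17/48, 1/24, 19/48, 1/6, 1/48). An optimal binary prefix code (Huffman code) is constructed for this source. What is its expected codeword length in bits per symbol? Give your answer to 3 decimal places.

1.979 bits/symbol

Repeatedly combine the two least-probable nodes; the expected code length is the sum of the merged weights.
merge 1/48 + 1/48 → 1/24
merge 1/24 + 1/24 → 1/12
merge 1/12 + 1/6 → 1/4
merge 1/4 + 17/48 → 29/48
merge 19/48 + 29/48 → 1
L = 1/24 + 1/12 + 1/4 + 29/48 + 1 = 95/48 ≈ 1.979 bits/symbol.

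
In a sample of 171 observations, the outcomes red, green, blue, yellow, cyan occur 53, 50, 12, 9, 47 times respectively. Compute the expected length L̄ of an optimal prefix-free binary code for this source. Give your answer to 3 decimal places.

Probabilities are the counts divided by 171.
Repeatedly combine the two least-probable nodes; the expected code length is the sum of the merged weights.
merge 1/19 + 4/57 → 7/57
merge 7/57 + 47/171 → 68/171
merge 50/171 + 53/171 → 103/171
merge 68/171 + 103/171 → 1
L = 7/57 + 68/171 + 103/171 + 1 = 121/57 ≈ 2.123 bits/symbol.

2.123 bits/symbol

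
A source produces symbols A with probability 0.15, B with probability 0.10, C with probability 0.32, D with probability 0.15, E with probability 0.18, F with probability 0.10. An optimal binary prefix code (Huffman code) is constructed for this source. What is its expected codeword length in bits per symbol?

Repeatedly combine the two least-probable nodes; the expected code length is the sum of the merged weights.
merge 1/10 + 1/10 → 1/5
merge 3/20 + 3/20 → 3/10
merge 9/50 + 1/5 → 19/50
merge 3/10 + 8/25 → 31/50
merge 19/50 + 31/50 → 1
L = 1/5 + 3/10 + 19/50 + 31/50 + 1 = 5/2 = 2.5 bits/symbol.

2.5 bits/symbol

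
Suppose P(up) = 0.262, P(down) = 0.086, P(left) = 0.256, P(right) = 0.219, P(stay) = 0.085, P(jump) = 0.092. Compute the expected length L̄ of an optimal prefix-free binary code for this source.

2.434 bits/symbol

Repeatedly combine the two least-probable nodes; the expected code length is the sum of the merged weights.
merge 17/200 + 43/500 → 171/1000
merge 23/250 + 171/1000 → 263/1000
merge 219/1000 + 32/125 → 19/40
merge 131/500 + 263/1000 → 21/40
merge 19/40 + 21/40 → 1
L = 171/1000 + 263/1000 + 19/40 + 21/40 + 1 = 1217/500 = 2.434 bits/symbol.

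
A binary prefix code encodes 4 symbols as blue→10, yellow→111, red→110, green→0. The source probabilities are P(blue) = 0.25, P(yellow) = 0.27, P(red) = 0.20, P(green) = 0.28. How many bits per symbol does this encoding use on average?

L̄ = Σ pᵢ·ℓᵢ = 0.25·2 + 0.27·3 + 0.20·3 + 0.28·1 = 2.19 bits/symbol.

2.19 bits/symbol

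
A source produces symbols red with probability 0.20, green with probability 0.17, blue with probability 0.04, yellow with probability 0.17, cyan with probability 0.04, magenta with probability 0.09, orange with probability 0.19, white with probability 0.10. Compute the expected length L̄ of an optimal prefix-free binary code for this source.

2.86 bits/symbol

Repeatedly combine the two least-probable nodes; the expected code length is the sum of the merged weights.
merge 1/25 + 1/25 → 2/25
merge 2/25 + 9/100 → 17/100
merge 1/10 + 17/100 → 27/100
merge 17/100 + 17/100 → 17/50
merge 19/100 + 1/5 → 39/100
merge 27/100 + 17/50 → 61/100
merge 39/100 + 61/100 → 1
L = 2/25 + 17/100 + 27/100 + 17/50 + 39/100 + 61/100 + 1 = 143/50 = 2.86 bits/symbol.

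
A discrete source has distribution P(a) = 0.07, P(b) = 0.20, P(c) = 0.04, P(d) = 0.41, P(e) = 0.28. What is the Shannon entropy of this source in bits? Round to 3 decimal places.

H = −Σ pᵢ log₂ pᵢ.
−0.07·log₂(0.07) = 0.2686
−0.20·log₂(0.20) = 0.4644
−0.04·log₂(0.04) = 0.1858
−0.41·log₂(0.41) = 0.5274
−0.28·log₂(0.28) = 0.5142
Sum ≈ 1.9603 → 1.960 bits.

1.960 bits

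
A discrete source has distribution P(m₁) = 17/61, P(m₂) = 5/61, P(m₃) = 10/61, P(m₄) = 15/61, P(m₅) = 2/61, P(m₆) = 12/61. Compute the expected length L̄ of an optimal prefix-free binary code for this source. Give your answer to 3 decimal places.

2.393 bits/symbol

Repeatedly combine the two least-probable nodes; the expected code length is the sum of the merged weights.
merge 2/61 + 5/61 → 7/61
merge 7/61 + 10/61 → 17/61
merge 12/61 + 15/61 → 27/61
merge 17/61 + 17/61 → 34/61
merge 27/61 + 34/61 → 1
L = 7/61 + 17/61 + 27/61 + 34/61 + 1 = 146/61 ≈ 2.393 bits/symbol.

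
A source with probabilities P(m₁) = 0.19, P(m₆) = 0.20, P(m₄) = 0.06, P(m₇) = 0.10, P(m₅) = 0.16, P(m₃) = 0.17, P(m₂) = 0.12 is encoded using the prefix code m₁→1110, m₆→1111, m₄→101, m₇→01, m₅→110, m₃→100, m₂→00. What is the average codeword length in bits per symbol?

L̄ = Σ pᵢ·ℓᵢ = 0.19·4 + 0.20·4 + 0.06·3 + 0.10·2 + 0.16·3 + 0.17·3 + 0.12·2 = 3.17 bits/symbol.

3.17 bits/symbol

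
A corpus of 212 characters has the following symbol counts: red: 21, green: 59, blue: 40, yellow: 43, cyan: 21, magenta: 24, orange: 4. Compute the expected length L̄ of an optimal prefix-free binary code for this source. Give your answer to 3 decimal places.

Probabilities are the counts divided by 212.
Repeatedly combine the two least-probable nodes; the expected code length is the sum of the merged weights.
merge 1/53 + 21/212 → 25/212
merge 21/212 + 6/53 → 45/212
merge 25/212 + 10/53 → 65/212
merge 43/212 + 45/212 → 22/53
merge 59/212 + 65/212 → 31/53
merge 22/53 + 31/53 → 1
L = 25/212 + 45/212 + 65/212 + 22/53 + 31/53 + 1 = 559/212 ≈ 2.637 bits/symbol.

2.637 bits/symbol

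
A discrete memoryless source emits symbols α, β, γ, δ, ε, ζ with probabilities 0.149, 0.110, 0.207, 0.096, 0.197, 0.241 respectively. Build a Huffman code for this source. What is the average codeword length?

Repeatedly combine the two least-probable nodes; the expected code length is the sum of the merged weights.
merge 12/125 + 11/100 → 103/500
merge 149/1000 + 197/1000 → 173/500
merge 103/500 + 207/1000 → 413/1000
merge 241/1000 + 173/500 → 587/1000
merge 413/1000 + 587/1000 → 1
L = 103/500 + 173/500 + 413/1000 + 587/1000 + 1 = 319/125 = 2.552 bits/symbol.

2.552 bits/symbol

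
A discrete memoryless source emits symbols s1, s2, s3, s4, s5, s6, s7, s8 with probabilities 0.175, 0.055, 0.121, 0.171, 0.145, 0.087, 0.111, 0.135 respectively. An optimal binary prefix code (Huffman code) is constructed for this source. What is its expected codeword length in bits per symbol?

2.967 bits/symbol

Repeatedly combine the two least-probable nodes; the expected code length is the sum of the merged weights.
merge 11/200 + 87/1000 → 71/500
merge 111/1000 + 121/1000 → 29/125
merge 27/200 + 71/500 → 277/1000
merge 29/200 + 171/1000 → 79/250
merge 7/40 + 29/125 → 407/1000
merge 277/1000 + 79/250 → 593/1000
merge 407/1000 + 593/1000 → 1
L = 71/500 + 29/125 + 277/1000 + 79/250 + 407/1000 + 593/1000 + 1 = 2967/1000 = 2.967 bits/symbol.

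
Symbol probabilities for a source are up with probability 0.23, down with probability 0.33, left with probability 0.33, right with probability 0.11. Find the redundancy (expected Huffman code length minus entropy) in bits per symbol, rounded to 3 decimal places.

0.106 bits

Entropy H = −Σ p log₂ p ≈ 1.8936 bits.
Huffman merges: 11/100+23/100→17/50; 33/100+33/100→33/50; 17/50+33/50→1. L = 2 ≈ 2.0000.
L − H = 2.0000 − 1.8936 = 0.106 bits.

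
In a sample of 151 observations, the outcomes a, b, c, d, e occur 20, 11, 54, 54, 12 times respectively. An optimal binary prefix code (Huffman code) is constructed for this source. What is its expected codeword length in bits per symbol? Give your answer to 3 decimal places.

2.079 bits/symbol

Probabilities are the counts divided by 151.
Repeatedly combine the two least-probable nodes; the expected code length is the sum of the merged weights.
merge 11/151 + 12/151 → 23/151
merge 20/151 + 23/151 → 43/151
merge 43/151 + 54/151 → 97/151
merge 54/151 + 97/151 → 1
L = 23/151 + 43/151 + 97/151 + 1 = 314/151 ≈ 2.079 bits/symbol.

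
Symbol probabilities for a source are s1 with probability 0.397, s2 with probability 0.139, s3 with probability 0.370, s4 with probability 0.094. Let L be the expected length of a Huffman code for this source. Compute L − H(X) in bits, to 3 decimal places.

Entropy H = −Σ p log₂ p ≈ 1.7762 bits.
Huffman merges: 47/500+139/1000→233/1000; 233/1000+37/100→603/1000; 397/1000+603/1000→1. L = 459/250 ≈ 1.8360.
L − H = 1.8360 − 1.7762 = 0.060 bits.

0.060 bits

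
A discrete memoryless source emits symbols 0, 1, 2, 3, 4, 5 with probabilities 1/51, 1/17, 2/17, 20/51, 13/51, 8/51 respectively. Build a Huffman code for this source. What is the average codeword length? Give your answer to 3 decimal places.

2.235 bits/symbol

Repeatedly combine the two least-probable nodes; the expected code length is the sum of the merged weights.
merge 1/51 + 1/17 → 4/51
merge 4/51 + 2/17 → 10/51
merge 8/51 + 10/51 → 6/17
merge 13/51 + 6/17 → 31/51
merge 20/51 + 31/51 → 1
L = 4/51 + 10/51 + 6/17 + 31/51 + 1 = 38/17 ≈ 2.235 bits/symbol.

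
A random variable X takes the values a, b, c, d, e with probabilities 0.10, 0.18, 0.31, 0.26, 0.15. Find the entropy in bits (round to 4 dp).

H = −Σ pᵢ log₂ pᵢ.
−0.10·log₂(0.10) = 0.3322
−0.18·log₂(0.18) = 0.4453
−0.31·log₂(0.31) = 0.5238
−0.26·log₂(0.26) = 0.5053
−0.15·log₂(0.15) = 0.4105
Sum ≈ 2.2171 → 2.2171 bits.

2.2171 bits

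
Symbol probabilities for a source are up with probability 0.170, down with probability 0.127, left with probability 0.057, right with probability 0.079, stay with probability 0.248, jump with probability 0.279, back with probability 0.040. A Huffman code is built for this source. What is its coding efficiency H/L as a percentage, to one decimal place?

98.7%

Entropy H = −Σ p log₂ p ≈ 2.5360 bits.
Huffman merges: 1/25+57/1000→97/1000; 79/1000+97/1000→22/125; 127/1000+17/100→297/1000; 22/125+31/125→53/125; 279/1000+297/1000→72/125; 53/125+72/125→1. L = 257/100 ≈ 2.5700.
Efficiency = H/L = 2.5360/2.5700 = 98.7%.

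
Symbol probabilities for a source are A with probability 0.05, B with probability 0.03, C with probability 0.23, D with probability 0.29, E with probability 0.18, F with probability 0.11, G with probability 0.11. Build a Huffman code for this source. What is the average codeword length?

2.56 bits/symbol

Repeatedly combine the two least-probable nodes; the expected code length is the sum of the merged weights.
merge 3/100 + 1/20 → 2/25
merge 2/25 + 11/100 → 19/100
merge 11/100 + 9/50 → 29/100
merge 19/100 + 23/100 → 21/50
merge 29/100 + 29/100 → 29/50
merge 21/50 + 29/50 → 1
L = 2/25 + 19/100 + 29/100 + 21/50 + 29/50 + 1 = 64/25 = 2.56 bits/symbol.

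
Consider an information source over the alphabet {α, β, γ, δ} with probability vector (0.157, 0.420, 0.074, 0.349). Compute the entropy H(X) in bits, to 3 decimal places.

H = −Σ pᵢ log₂ pᵢ.
−0.157·log₂(0.157) = 0.4194
−0.420·log₂(0.420) = 0.5256
−0.074·log₂(0.074) = 0.2780
−0.349·log₂(0.349) = 0.5300
Sum ≈ 1.7530 → 1.753 bits.

1.753 bits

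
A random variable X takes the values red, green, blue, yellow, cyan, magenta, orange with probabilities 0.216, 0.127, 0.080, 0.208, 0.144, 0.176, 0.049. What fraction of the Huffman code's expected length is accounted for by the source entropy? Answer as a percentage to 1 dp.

98.9%

Entropy H = −Σ p log₂ p ≈ 2.6753 bits.
Huffman merges: 49/1000+2/25→129/1000; 127/1000+129/1000→32/125; 18/125+22/125→8/25; 26/125+27/125→53/125; 32/125+8/25→72/125; 53/125+72/125→1. L = 541/200 ≈ 2.7050.
Efficiency = H/L = 2.6753/2.7050 = 98.9%.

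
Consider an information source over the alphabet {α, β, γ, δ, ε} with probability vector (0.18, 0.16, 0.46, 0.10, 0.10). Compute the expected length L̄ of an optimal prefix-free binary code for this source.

Repeatedly combine the two least-probable nodes; the expected code length is the sum of the merged weights.
merge 1/10 + 1/10 → 1/5
merge 4/25 + 9/50 → 17/50
merge 1/5 + 17/50 → 27/50
merge 23/50 + 27/50 → 1
L = 1/5 + 17/50 + 27/50 + 1 = 52/25 = 2.08 bits/symbol.

2.08 bits/symbol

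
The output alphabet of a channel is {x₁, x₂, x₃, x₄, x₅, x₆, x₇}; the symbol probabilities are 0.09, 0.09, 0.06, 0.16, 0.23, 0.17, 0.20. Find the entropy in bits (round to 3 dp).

H = −Σ pᵢ log₂ pᵢ.
−0.09·log₂(0.09) = 0.3127
−0.09·log₂(0.09) = 0.3127
−0.06·log₂(0.06) = 0.2435
−0.16·log₂(0.16) = 0.4230
−0.23·log₂(0.23) = 0.4877
−0.17·log₂(0.17) = 0.4346
−0.20·log₂(0.20) = 0.4644
Sum ≈ 2.6785 → 2.678 bits.

2.678 bits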